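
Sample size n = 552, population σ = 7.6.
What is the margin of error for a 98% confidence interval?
Margin of error = 0.75

Margin of error = z* · σ/√n
= 2.326 · 7.6/√552
= 2.326 · 7.6/23.4947
= 0.75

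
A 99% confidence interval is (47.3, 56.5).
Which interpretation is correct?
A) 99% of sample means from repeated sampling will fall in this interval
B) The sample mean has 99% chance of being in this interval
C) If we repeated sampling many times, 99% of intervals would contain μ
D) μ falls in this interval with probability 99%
C

A) Wrong — coverage applies to intervals containing μ, not to future x̄ values.
B) Wrong — x̄ is observed and sits in the interval by construction.
C) Correct — this is the frequentist long-run coverage interpretation.
D) Wrong — μ is fixed; the randomness lives in the interval, not in μ.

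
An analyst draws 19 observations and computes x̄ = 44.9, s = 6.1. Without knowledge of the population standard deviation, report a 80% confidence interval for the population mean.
(43.04, 46.76)

t-interval (σ unknown):
df = n - 1 = 18
t* = 1.330 for 80% confidence

Margin of error = t* · s/√n = 1.330 · 6.1/√19 = 1.86

CI: (43.04, 46.76)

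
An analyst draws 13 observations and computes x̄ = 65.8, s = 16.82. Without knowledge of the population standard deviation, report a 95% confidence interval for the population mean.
(55.63, 75.97)

t-interval (σ unknown):
df = n - 1 = 12
t* = 2.179 for 95% confidence

Margin of error = t* · s/√n = 2.179 · 16.82/√13 = 10.17

CI: (55.63, 75.97)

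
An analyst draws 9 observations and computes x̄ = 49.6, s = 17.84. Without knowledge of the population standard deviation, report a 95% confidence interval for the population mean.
(35.89, 63.31)

t-interval (σ unknown):
df = n - 1 = 8
t* = 2.306 for 95% confidence

Margin of error = t* · s/√n = 2.306 · 17.84/√9 = 13.71

CI: (35.89, 63.31)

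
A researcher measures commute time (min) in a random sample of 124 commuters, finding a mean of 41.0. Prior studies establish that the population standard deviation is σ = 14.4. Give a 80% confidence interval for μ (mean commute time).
(39.34, 42.66)

z-interval (σ known):
z* = 1.282 for 80% confidence

Margin of error = z* · σ/√n = 1.282 · 14.4/√124 = 1.66

CI: (41.0 - 1.66, 41.0 + 1.66) = (39.34, 42.66)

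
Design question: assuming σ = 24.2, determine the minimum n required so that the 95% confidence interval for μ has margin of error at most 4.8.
n ≥ 98

For margin E ≤ 4.8:
n ≥ (z* · σ / E)²
n ≥ (1.960 · 24.2 / 4.8)²
n ≥ 97.65

Minimum n = 98 (rounding up)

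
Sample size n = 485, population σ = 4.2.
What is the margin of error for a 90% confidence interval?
Margin of error = 0.31

Margin of error = z* · σ/√n
= 1.645 · 4.2/√485
= 1.645 · 4.2/22.0227
= 0.31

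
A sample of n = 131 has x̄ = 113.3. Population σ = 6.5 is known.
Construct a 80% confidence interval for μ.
(112.57, 114.03)

z-interval (σ known):
z* = 1.282 for 80% confidence

Margin of error = z* · σ/√n = 1.282 · 6.5/√131 = 0.73

CI: (113.3 - 0.73, 113.3 + 0.73) = (112.57, 114.03)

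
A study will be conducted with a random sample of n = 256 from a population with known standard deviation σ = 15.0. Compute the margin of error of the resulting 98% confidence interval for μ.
Margin of error = 2.18

Margin of error = z* · σ/√n
= 2.326 · 15.0/√256
= 2.326 · 15.0/16.0000
= 2.18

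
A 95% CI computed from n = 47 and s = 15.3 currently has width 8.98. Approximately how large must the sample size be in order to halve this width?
n ≈ 188

CI width ∝ 1/√n
To reduce width by factor 2, need √n to grow by 2 → need 2² = 4 times as many samples.

Current: n = 47, width = 8.98
New: n = 188, width ≈ 4.40

Width reduced by factor of 8.98/4.40 = 2.04.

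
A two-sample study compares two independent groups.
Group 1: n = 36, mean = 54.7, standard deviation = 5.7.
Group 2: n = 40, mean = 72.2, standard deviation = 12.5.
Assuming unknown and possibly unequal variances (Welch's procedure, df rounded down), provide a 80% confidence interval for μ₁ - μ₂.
(-20.34, -14.66)

Difference: x̄₁ - x̄₂ = -17.50
SE = √(s₁²/n₁ + s₂²/n₂) = √(5.7²/36 + 12.5²/40) = 2.1929
df = 55.78 → 55 (Welch–Satterthwaite, rounded down)
t* = 1.297

CI: -17.50 ± 1.297 · 2.1929 = -17.50 ± 2.84 = (-20.34, -14.66)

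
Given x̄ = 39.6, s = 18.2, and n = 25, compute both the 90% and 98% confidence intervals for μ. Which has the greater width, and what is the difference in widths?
98% CI is wider by 5.68

df = 24
90% CI: t* = 1.711, (33.37, 45.83), width = 2 · t* · s/√n = 12.46
98% CI: t* = 2.492, (30.53, 48.67), width = 2 · t* · s/√n = 18.14

The 98% CI is wider by 18.14 - 12.46 = 5.68.
Higher confidence requires a wider interval.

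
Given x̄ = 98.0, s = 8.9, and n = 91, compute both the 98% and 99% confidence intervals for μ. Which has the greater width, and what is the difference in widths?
99% CI is wider by 0.49

df = 90
98% CI: t* = 2.368, (95.79, 100.21), width = 2 · t* · s/√n = 4.42
99% CI: t* = 2.632, (95.54, 100.46), width = 2 · t* · s/√n = 4.91

The 99% CI is wider by 4.91 - 4.42 = 0.49.
Higher confidence requires a wider interval.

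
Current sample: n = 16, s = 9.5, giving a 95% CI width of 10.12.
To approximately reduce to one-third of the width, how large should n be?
n ≈ 144

CI width ∝ 1/√n
To reduce width by factor 3, need √n to grow by 3 → need 3² = 9 times as many samples.

Current: n = 16, width = 10.12
New: n = 144, width ≈ 3.13

Width reduced by factor of 10.12/3.13 = 3.23.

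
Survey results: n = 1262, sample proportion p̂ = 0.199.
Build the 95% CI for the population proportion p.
(0.177, 0.221)

Proportion CI:
SE = √(p̂(1-p̂)/n) = √(0.199 · 0.801 / 1262) = 0.01124

z* = 1.960
Margin = z* · SE = 1.960 · 0.01124 = 0.0220

CI: 0.199 ± 0.0220 = (0.177, 0.221)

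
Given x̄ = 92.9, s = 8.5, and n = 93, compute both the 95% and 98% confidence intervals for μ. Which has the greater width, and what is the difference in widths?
98% CI is wider by 0.67

df = 92
95% CI: t* = 1.986, (91.15, 94.65), width = 2 · t* · s/√n = 3.50
98% CI: t* = 2.368, (90.81, 94.99), width = 2 · t* · s/√n = 4.17

The 98% CI is wider by 4.17 - 3.50 = 0.67.
Higher confidence requires a wider interval.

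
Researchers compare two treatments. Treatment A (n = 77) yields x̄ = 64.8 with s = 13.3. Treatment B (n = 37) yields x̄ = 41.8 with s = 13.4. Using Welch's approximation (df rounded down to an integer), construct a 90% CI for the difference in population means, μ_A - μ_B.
(18.54, 27.46)

Difference: x̄₁ - x̄₂ = 23.00
SE = √(s₁²/n₁ + s₂²/n₂) = √(13.3²/77 + 13.4²/37) = 2.6740
df = 70.65 → 70 (Welch–Satterthwaite, rounded down)
t* = 1.667

CI: 23.00 ± 1.667 · 2.6740 = 23.00 ± 4.46 = (18.54, 27.46)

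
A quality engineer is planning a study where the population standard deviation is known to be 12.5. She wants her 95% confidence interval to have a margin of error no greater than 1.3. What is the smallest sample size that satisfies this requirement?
n ≥ 356

For margin E ≤ 1.3:
n ≥ (z* · σ / E)²
n ≥ (1.960 · 12.5 / 1.3)²
n ≥ 355.18

Minimum n = 356 (rounding up)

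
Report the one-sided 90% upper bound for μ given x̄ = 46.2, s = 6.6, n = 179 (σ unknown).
μ ≤ 46.83

Upper bound (one-sided):
t* = 1.286 (one-sided for 90%)
Upper bound = x̄ + t* · s/√n = 46.2 + 1.286 · 6.6/√179 = 46.83

We are 90% confident that μ ≤ 46.83.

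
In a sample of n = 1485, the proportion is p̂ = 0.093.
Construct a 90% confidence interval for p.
(0.081, 0.105)

Proportion CI:
SE = √(p̂(1-p̂)/n) = √(0.093 · 0.907 / 1485) = 0.00754

z* = 1.645
Margin = z* · SE = 1.645 · 0.00754 = 0.0124

CI: 0.093 ± 0.0124 = (0.081, 0.105)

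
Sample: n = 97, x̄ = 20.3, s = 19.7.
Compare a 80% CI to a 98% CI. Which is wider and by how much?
98% CI is wider by 4.31

df = 96
80% CI: t* = 1.290, (17.72, 22.88), width = 2 · t* · s/√n = 5.16
98% CI: t* = 2.366, (15.57, 25.03), width = 2 · t* · s/√n = 9.47

The 98% CI is wider by 9.47 - 5.16 = 4.31.
Higher confidence requires a wider interval.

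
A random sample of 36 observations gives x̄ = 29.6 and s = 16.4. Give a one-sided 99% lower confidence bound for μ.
μ ≥ 22.94

Lower bound (one-sided):
t* = 2.438 (one-sided for 99%)
Lower bound = x̄ - t* · s/√n = 29.6 - 2.438 · 16.4/√36 = 22.94

We are 99% confident that μ ≥ 22.94.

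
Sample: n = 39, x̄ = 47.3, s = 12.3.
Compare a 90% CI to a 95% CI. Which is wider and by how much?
95% CI is wider by 1.33

df = 38
90% CI: t* = 1.686, (43.98, 50.62), width = 2 · t* · s/√n = 6.64
95% CI: t* = 2.024, (43.31, 51.29), width = 2 · t* · s/√n = 7.97

The 95% CI is wider by 7.97 - 6.64 = 1.33.
Higher confidence requires a wider interval.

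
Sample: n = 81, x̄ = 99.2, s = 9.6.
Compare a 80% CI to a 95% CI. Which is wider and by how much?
95% CI is wider by 1.49

df = 80
80% CI: t* = 1.292, (97.82, 100.58), width = 2 · t* · s/√n = 2.76
95% CI: t* = 1.990, (97.08, 101.32), width = 2 · t* · s/√n = 4.25

The 95% CI is wider by 4.25 - 2.76 = 1.49.
Higher confidence requires a wider interval.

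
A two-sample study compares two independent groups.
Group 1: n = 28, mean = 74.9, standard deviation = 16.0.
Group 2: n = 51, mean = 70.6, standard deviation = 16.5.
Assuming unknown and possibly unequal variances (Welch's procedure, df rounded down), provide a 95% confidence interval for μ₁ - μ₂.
(-3.32, 11.92)

Difference: x̄₁ - x̄₂ = 4.30
SE = √(s₁²/n₁ + s₂²/n₂) = √(16.0²/28 + 16.5²/51) = 3.8054
df = 57.20 → 57 (Welch–Satterthwaite, rounded down)
t* = 2.002

CI: 4.30 ± 2.002 · 3.8054 = 4.30 ± 7.62 = (-3.32, 11.92)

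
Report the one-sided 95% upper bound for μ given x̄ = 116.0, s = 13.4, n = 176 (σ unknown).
μ ≤ 117.67

Upper bound (one-sided):
t* = 1.654 (one-sided for 95%)
Upper bound = x̄ + t* · s/√n = 116.0 + 1.654 · 13.4/√176 = 117.67

We are 95% confident that μ ≤ 117.67.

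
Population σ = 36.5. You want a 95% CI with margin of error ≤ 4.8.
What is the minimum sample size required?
n ≥ 223

For margin E ≤ 4.8:
n ≥ (z* · σ / E)²
n ≥ (1.960 · 36.5 / 4.8)²
n ≥ 222.13

Minimum n = 223 (rounding up)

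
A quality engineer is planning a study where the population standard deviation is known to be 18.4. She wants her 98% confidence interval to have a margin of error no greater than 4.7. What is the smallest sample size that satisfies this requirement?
n ≥ 83

For margin E ≤ 4.7:
n ≥ (z* · σ / E)²
n ≥ (2.326 · 18.4 / 4.7)²
n ≥ 82.92

Minimum n = 83 (rounding up)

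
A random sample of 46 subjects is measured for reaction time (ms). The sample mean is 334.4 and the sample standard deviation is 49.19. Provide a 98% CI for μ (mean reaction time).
(316.91, 351.89)

t-interval (σ unknown):
df = n - 1 = 45
t* = 2.412 for 98% confidence

Margin of error = t* · s/√n = 2.412 · 49.19/√46 = 17.49

CI: (316.91, 351.89)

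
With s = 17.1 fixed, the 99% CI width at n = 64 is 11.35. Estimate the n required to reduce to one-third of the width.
n ≈ 576

CI width ∝ 1/√n
To reduce width by factor 3, need √n to grow by 3 → need 3² = 9 times as many samples.

Current: n = 64, width = 11.35
New: n = 576, width ≈ 3.68

Width reduced by factor of 11.35/3.68 = 3.08.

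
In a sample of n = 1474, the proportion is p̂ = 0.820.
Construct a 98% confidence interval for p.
(0.797, 0.843)

Proportion CI:
SE = √(p̂(1-p̂)/n) = √(0.820 · 0.180 / 1474) = 0.01001

z* = 2.326
Margin = z* · SE = 2.326 · 0.01001 = 0.0233

CI: 0.820 ± 0.0233 = (0.797, 0.843)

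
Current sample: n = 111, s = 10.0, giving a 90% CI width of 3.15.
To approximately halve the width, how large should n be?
n ≈ 444

CI width ∝ 1/√n
To reduce width by factor 2, need √n to grow by 2 → need 2² = 4 times as many samples.

Current: n = 111, width = 3.15
New: n = 444, width ≈ 1.56

Width reduced by factor of 3.15/1.56 = 2.02.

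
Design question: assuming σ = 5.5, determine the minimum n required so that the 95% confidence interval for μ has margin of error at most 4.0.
n ≥ 8

For margin E ≤ 4.0:
n ≥ (z* · σ / E)²
n ≥ (1.960 · 5.5 / 4.0)²
n ≥ 7.26

Minimum n = 8 (rounding up)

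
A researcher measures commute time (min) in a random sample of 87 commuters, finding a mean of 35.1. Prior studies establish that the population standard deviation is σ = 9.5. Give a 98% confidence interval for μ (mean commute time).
(32.73, 37.47)

z-interval (σ known):
z* = 2.326 for 98% confidence

Margin of error = z* · σ/√n = 2.326 · 9.5/√87 = 2.37

CI: (35.1 - 2.37, 35.1 + 2.37) = (32.73, 37.47)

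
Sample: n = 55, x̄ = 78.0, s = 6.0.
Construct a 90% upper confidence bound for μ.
μ ≤ 79.05

Upper bound (one-sided):
t* = 1.297 (one-sided for 90%)
Upper bound = x̄ + t* · s/√n = 78.0 + 1.297 · 6.0/√55 = 79.05

We are 90% confident that μ ≤ 79.05.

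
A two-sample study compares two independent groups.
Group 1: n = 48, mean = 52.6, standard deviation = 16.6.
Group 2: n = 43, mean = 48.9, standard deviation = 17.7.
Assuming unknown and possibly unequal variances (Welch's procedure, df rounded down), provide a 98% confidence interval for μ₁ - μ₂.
(-4.85, 12.25)

Difference: x̄₁ - x̄₂ = 3.70
SE = √(s₁²/n₁ + s₂²/n₂) = √(16.6²/48 + 17.7²/43) = 3.6092
df = 86.35 → 86 (Welch–Satterthwaite, rounded down)
t* = 2.370

CI: 3.70 ± 2.370 · 3.6092 = 3.70 ± 8.55 = (-4.85, 12.25)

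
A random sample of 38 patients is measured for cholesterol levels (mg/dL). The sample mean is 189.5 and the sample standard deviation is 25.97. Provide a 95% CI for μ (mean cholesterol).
(180.96, 198.04)

t-interval (σ unknown):
df = n - 1 = 37
t* = 2.026 for 95% confidence

Margin of error = t* · s/√n = 2.026 · 25.97/√38 = 8.54

CI: (180.96, 198.04)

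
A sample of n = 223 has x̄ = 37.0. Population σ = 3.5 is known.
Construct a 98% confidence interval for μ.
(36.45, 37.55)

z-interval (σ known):
z* = 2.326 for 98% confidence

Margin of error = z* · σ/√n = 2.326 · 3.5/√223 = 0.55

CI: (37.0 - 0.55, 37.0 + 0.55) = (36.45, 37.55)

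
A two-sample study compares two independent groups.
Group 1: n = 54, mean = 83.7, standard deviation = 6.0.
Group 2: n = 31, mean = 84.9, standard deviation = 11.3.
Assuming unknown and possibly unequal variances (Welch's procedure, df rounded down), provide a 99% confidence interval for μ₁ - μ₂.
(-7.12, 4.72)

Difference: x̄₁ - x̄₂ = -1.20
SE = √(s₁²/n₁ + s₂²/n₂) = √(6.0²/54 + 11.3²/31) = 2.1876
df = 39.91 → 39 (Welch–Satterthwaite, rounded down)
t* = 2.708

CI: -1.20 ± 2.708 · 2.1876 = -1.20 ± 5.92 = (-7.12, 4.72)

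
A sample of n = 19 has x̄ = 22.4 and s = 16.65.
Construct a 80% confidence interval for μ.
(17.32, 27.48)

t-interval (σ unknown):
df = n - 1 = 18
t* = 1.330 for 80% confidence

Margin of error = t* · s/√n = 1.330 · 16.65/√19 = 5.08

CI: (17.32, 27.48)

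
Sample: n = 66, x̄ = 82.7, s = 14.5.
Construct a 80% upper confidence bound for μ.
μ ≤ 84.21

Upper bound (one-sided):
t* = 0.847 (one-sided for 80%)
Upper bound = x̄ + t* · s/√n = 82.7 + 0.847 · 14.5/√66 = 84.21

We are 80% confident that μ ≤ 84.21.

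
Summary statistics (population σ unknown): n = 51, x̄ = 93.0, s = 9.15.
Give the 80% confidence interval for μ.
(91.34, 94.66)

t-interval (σ unknown):
df = n - 1 = 50
t* = 1.299 for 80% confidence

Margin of error = t* · s/√n = 1.299 · 9.15/√51 = 1.66

CI: (91.34, 94.66)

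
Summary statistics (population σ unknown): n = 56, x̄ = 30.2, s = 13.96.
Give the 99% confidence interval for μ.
(25.22, 35.18)

t-interval (σ unknown):
df = n - 1 = 55
t* = 2.668 for 99% confidence

Margin of error = t* · s/√n = 2.668 · 13.96/√56 = 4.98

CI: (25.22, 35.18)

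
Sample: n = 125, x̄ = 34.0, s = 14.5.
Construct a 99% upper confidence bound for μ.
μ ≤ 37.06

Upper bound (one-sided):
t* = 2.357 (one-sided for 99%)
Upper bound = x̄ + t* · s/√n = 34.0 + 2.357 · 14.5/√125 = 37.06

We are 99% confident that μ ≤ 37.06.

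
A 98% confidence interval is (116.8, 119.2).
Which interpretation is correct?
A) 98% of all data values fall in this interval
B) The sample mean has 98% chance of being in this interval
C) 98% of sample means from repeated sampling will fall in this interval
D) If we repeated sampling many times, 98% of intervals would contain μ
D

A) Wrong — a CI is about the parameter μ, not individual data values.
B) Wrong — x̄ is observed and sits in the interval by construction.
C) Wrong — coverage applies to intervals containing μ, not to future x̄ values.
D) Correct — this is the frequentist long-run coverage interpretation.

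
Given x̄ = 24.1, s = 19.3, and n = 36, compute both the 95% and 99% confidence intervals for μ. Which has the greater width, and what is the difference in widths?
99% CI is wider by 4.46

df = 35
95% CI: t* = 2.030, (17.57, 30.63), width = 2 · t* · s/√n = 13.06
99% CI: t* = 2.724, (15.34, 32.86), width = 2 · t* · s/√n = 17.52

The 99% CI is wider by 17.52 - 13.06 = 4.46.
Higher confidence requires a wider interval.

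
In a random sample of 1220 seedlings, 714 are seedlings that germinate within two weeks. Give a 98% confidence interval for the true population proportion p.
(0.552, 0.618)

Proportion CI:
p̂ = 714/1220 = 0.58525
SE = √(p̂(1-p̂)/n) = √(0.58525 · 0.41475 / 1220) = 0.01411

z* = 2.326
Margin = z* · SE = 2.326 · 0.01411 = 0.0328

CI: 0.58525 ± 0.0328 = (0.552, 0.618)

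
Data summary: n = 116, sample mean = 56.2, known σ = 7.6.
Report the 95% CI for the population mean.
(54.82, 57.58)

z-interval (σ known):
z* = 1.960 for 95% confidence

Margin of error = z* · σ/√n = 1.960 · 7.6/√116 = 1.38

CI: (56.2 - 1.38, 56.2 + 1.38) = (54.82, 57.58)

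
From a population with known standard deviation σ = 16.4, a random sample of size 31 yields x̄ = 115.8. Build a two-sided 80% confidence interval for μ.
(112.02, 119.58)

z-interval (σ known):
z* = 1.282 for 80% confidence

Margin of error = z* · σ/√n = 1.282 · 16.4/√31 = 3.78

CI: (115.8 - 3.78, 115.8 + 3.78) = (112.02, 119.58)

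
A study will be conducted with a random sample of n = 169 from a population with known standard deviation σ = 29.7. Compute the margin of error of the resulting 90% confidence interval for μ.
Margin of error = 3.76

Margin of error = z* · σ/√n
= 1.645 · 29.7/√169
= 1.645 · 29.7/13.0000
= 3.76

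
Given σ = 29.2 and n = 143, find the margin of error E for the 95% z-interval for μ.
Margin of error = 4.79

Margin of error = z* · σ/√n
= 1.960 · 29.2/√143
= 1.960 · 29.2/11.9583
= 4.79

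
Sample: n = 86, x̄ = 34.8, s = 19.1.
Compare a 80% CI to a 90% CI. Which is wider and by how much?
90% CI is wider by 1.53

df = 85
80% CI: t* = 1.292, (32.14, 37.46), width = 2 · t* · s/√n = 5.32
90% CI: t* = 1.663, (31.37, 38.23), width = 2 · t* · s/√n = 6.85

The 90% CI is wider by 6.85 - 5.32 = 1.53.
Higher confidence requires a wider interval.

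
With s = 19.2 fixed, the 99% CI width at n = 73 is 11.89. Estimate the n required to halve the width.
n ≈ 292

CI width ∝ 1/√n
To reduce width by factor 2, need √n to grow by 2 → need 2² = 4 times as many samples.

Current: n = 73, width = 11.89
New: n = 292, width ≈ 5.83

Width reduced by factor of 11.89/5.83 = 2.04.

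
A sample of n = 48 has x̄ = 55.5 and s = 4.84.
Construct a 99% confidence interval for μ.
(53.62, 57.38)

t-interval (σ unknown):
df = n - 1 = 47
t* = 2.685 for 99% confidence

Margin of error = t* · s/√n = 2.685 · 4.84/√48 = 1.88

CI: (53.62, 57.38)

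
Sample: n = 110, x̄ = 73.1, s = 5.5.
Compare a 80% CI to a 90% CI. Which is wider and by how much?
90% CI is wider by 0.39

df = 109
80% CI: t* = 1.289, (72.42, 73.78), width = 2 · t* · s/√n = 1.35
90% CI: t* = 1.659, (72.23, 73.97), width = 2 · t* · s/√n = 1.74

The 90% CI is wider by 1.74 - 1.35 = 0.39.
Higher confidence requires a wider interval.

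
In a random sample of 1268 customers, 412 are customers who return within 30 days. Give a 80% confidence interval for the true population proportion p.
(0.308, 0.342)

Proportion CI:
p̂ = 412/1268 = 0.32492
SE = √(p̂(1-p̂)/n) = √(0.32492 · 0.67508 / 1268) = 0.01315

z* = 1.282
Margin = z* · SE = 1.282 · 0.01315 = 0.0169

CI: 0.32492 ± 0.0169 = (0.308, 0.342)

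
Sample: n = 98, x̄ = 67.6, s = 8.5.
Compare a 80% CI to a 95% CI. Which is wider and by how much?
95% CI is wider by 1.19

df = 97
80% CI: t* = 1.290, (66.49, 68.71), width = 2 · t* · s/√n = 2.22
95% CI: t* = 1.985, (65.90, 69.30), width = 2 · t* · s/√n = 3.41

The 95% CI is wider by 3.41 - 2.22 = 1.19.
Higher confidence requires a wider interval.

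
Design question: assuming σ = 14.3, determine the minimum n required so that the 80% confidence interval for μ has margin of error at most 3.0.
n ≥ 38

For margin E ≤ 3.0:
n ≥ (z* · σ / E)²
n ≥ (1.282 · 14.3 / 3.0)²
n ≥ 37.34

Minimum n = 38 (rounding up)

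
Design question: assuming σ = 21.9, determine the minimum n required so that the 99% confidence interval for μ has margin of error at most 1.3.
n ≥ 1884

For margin E ≤ 1.3:
n ≥ (z* · σ / E)²
n ≥ (2.576 · 21.9 / 1.3)²
n ≥ 1883.19

Minimum n = 1884 (rounding up)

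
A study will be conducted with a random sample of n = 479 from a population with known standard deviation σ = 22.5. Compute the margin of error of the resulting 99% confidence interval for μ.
Margin of error = 2.65

Margin of error = z* · σ/√n
= 2.576 · 22.5/√479
= 2.576 · 22.5/21.8861
= 2.65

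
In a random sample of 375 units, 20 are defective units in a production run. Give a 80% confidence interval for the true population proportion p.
(0.038, 0.068)

Proportion CI:
p̂ = 20/375 = 0.05333
SE = √(p̂(1-p̂)/n) = √(0.05333 · 0.94667 / 375) = 0.01160

z* = 1.282
Margin = z* · SE = 1.282 · 0.01160 = 0.0149

CI: 0.05333 ± 0.0149 = (0.038, 0.068)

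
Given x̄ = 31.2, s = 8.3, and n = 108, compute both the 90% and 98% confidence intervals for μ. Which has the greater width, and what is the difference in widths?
98% CI is wider by 1.12

df = 107
90% CI: t* = 1.659, (29.88, 32.52), width = 2 · t* · s/√n = 2.65
98% CI: t* = 2.362, (29.31, 33.09), width = 2 · t* · s/√n = 3.77

The 98% CI is wider by 3.77 - 2.65 = 1.12.
Higher confidence requires a wider interval.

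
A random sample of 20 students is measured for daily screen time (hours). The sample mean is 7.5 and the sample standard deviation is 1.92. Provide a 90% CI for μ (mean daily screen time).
(6.76, 8.24)

t-interval (σ unknown):
df = n - 1 = 19
t* = 1.729 for 90% confidence

Margin of error = t* · s/√n = 1.729 · 1.92/√20 = 0.74

CI: (6.76, 8.24)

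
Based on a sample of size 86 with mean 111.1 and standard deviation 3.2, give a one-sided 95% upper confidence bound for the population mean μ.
μ ≤ 111.67

Upper bound (one-sided):
t* = 1.663 (one-sided for 95%)
Upper bound = x̄ + t* · s/√n = 111.1 + 1.663 · 3.2/√86 = 111.67

We are 95% confident that μ ≤ 111.67.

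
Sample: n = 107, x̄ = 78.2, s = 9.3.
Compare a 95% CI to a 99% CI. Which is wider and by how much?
99% CI is wider by 1.15

df = 106
95% CI: t* = 1.983, (76.42, 79.98), width = 2 · t* · s/√n = 3.57
99% CI: t* = 2.623, (75.84, 80.56), width = 2 · t* · s/√n = 4.72

The 99% CI is wider by 4.72 - 3.57 = 1.15.
Higher confidence requires a wider interval.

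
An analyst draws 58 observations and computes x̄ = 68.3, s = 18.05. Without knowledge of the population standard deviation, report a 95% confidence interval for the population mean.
(63.56, 73.04)

t-interval (σ unknown):
df = n - 1 = 57
t* = 2.002 for 95% confidence

Margin of error = t* · s/√n = 2.002 · 18.05/√58 = 4.74

CI: (63.56, 73.04)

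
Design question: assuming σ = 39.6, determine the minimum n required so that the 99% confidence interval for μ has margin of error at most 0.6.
n ≥ 28906

For margin E ≤ 0.6:
n ≥ (z* · σ / E)²
n ≥ (2.576 · 39.6 / 0.6)²
n ≥ 28905.44

Minimum n = 28906 (rounding up)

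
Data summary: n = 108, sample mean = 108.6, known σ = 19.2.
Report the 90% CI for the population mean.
(105.56, 111.64)

z-interval (σ known):
z* = 1.645 for 90% confidence

Margin of error = z* · σ/√n = 1.645 · 19.2/√108 = 3.04

CI: (108.6 - 3.04, 108.6 + 3.04) = (105.56, 111.64)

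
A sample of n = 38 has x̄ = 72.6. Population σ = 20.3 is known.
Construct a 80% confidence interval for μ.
(68.38, 76.82)

z-interval (σ known):
z* = 1.282 for 80% confidence

Margin of error = z* · σ/√n = 1.282 · 20.3/√38 = 4.22

CI: (72.6 - 4.22, 72.6 + 4.22) = (68.38, 76.82)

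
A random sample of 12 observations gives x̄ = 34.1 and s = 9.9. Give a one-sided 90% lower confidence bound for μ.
μ ≥ 30.20

Lower bound (one-sided):
t* = 1.363 (one-sided for 90%)
Lower bound = x̄ - t* · s/√n = 34.1 - 1.363 · 9.9/√12 = 30.20

We are 90% confident that μ ≥ 30.20.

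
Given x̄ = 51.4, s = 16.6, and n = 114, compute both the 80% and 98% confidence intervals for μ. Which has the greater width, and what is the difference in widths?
98% CI is wider by 3.33

df = 113
80% CI: t* = 1.289, (49.40, 53.40), width = 2 · t* · s/√n = 4.01
98% CI: t* = 2.360, (47.73, 55.07), width = 2 · t* · s/√n = 7.34

The 98% CI is wider by 7.34 - 4.01 = 3.33.
Higher confidence requires a wider interval.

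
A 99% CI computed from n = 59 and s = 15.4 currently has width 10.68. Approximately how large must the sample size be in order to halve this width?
n ≈ 236

CI width ∝ 1/√n
To reduce width by factor 2, need √n to grow by 2 → need 2² = 4 times as many samples.

Current: n = 59, width = 10.68
New: n = 236, width ≈ 5.21

Width reduced by factor of 10.68/5.21 = 2.05.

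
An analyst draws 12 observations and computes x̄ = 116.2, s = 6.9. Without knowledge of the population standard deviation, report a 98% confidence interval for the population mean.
(110.79, 121.61)

t-interval (σ unknown):
df = n - 1 = 11
t* = 2.718 for 98% confidence

Margin of error = t* · s/√n = 2.718 · 6.9/√12 = 5.41

CI: (110.79, 121.61)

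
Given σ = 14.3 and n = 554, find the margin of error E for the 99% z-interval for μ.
Margin of error = 1.57

Margin of error = z* · σ/√n
= 2.576 · 14.3/√554
= 2.576 · 14.3/23.5372
= 1.57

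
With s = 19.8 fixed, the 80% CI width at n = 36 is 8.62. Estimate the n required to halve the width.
n ≈ 144

CI width ∝ 1/√n
To reduce width by factor 2, need √n to grow by 2 → need 2² = 4 times as many samples.

Current: n = 36, width = 8.62
New: n = 144, width ≈ 4.25

Width reduced by factor of 8.62/4.25 = 2.03.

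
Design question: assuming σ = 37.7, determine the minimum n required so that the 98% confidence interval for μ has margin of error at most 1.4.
n ≥ 3924

For margin E ≤ 1.4:
n ≥ (z* · σ / E)²
n ≥ (2.326 · 37.7 / 1.4)²
n ≥ 3923.25

Minimum n = 3924 (rounding up)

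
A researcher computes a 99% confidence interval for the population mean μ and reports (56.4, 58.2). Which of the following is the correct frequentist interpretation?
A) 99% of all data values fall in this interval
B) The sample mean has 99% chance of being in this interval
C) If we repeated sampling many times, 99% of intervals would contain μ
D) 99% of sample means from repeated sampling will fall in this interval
C

A) Wrong — a CI is about the parameter μ, not individual data values.
B) Wrong — x̄ is observed and sits in the interval by construction.
C) Correct — this is the frequentist long-run coverage interpretation.
D) Wrong — coverage applies to intervals containing μ, not to future x̄ values.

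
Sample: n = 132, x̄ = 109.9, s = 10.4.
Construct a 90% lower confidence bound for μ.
μ ≥ 108.73

Lower bound (one-sided):
t* = 1.288 (one-sided for 90%)
Lower bound = x̄ - t* · s/√n = 109.9 - 1.288 · 10.4/√132 = 108.73

We are 90% confident that μ ≥ 108.73.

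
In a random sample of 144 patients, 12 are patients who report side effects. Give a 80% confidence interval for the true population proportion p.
(0.054, 0.113)

Proportion CI:
p̂ = 12/144 = 0.08333
SE = √(p̂(1-p̂)/n) = √(0.08333 · 0.91667 / 144) = 0.02303

z* = 1.282
Margin = z* · SE = 1.282 · 0.02303 = 0.0295

CI: 0.08333 ± 0.0295 = (0.054, 0.113)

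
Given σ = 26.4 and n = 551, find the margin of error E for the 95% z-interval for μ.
Margin of error = 2.20

Margin of error = z* · σ/√n
= 1.960 · 26.4/√551
= 1.960 · 26.4/23.4734
= 2.20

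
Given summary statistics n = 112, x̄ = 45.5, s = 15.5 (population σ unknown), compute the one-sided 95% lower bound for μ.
μ ≥ 43.07

Lower bound (one-sided):
t* = 1.659 (one-sided for 95%)
Lower bound = x̄ - t* · s/√n = 45.5 - 1.659 · 15.5/√112 = 43.07

We are 95% confident that μ ≥ 43.07.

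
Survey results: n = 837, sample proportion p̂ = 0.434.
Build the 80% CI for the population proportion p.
(0.412, 0.456)

Proportion CI:
SE = √(p̂(1-p̂)/n) = √(0.434 · 0.566 / 837) = 0.01713

z* = 1.282
Margin = z* · SE = 1.282 · 0.01713 = 0.0220

CI: 0.434 ± 0.0220 = (0.412, 0.456)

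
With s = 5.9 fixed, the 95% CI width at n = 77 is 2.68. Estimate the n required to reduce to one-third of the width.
n ≈ 693

CI width ∝ 1/√n
To reduce width by factor 3, need √n to grow by 3 → need 3² = 9 times as many samples.

Current: n = 77, width = 2.68
New: n = 693, width ≈ 0.88

Width reduced by factor of 2.68/0.88 = 3.05.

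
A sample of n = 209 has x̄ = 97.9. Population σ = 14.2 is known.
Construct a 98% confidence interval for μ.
(95.62, 100.18)

z-interval (σ known):
z* = 2.326 for 98% confidence

Margin of error = z* · σ/√n = 2.326 · 14.2/√209 = 2.28

CI: (97.9 - 2.28, 97.9 + 2.28) = (95.62, 100.18)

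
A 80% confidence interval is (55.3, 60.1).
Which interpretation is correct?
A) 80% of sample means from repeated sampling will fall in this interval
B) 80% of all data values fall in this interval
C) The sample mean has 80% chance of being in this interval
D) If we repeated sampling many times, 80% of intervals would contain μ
D

A) Wrong — coverage applies to intervals containing μ, not to future x̄ values.
B) Wrong — a CI is about the parameter μ, not individual data values.
C) Wrong — x̄ is observed and sits in the interval by construction.
D) Correct — this is the frequentist long-run coverage interpretation.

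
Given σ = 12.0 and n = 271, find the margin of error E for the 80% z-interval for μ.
Margin of error = 0.93

Margin of error = z* · σ/√n
= 1.282 · 12.0/√271
= 1.282 · 12.0/16.4621
= 0.93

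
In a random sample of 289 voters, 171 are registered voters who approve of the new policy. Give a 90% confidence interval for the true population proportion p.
(0.544, 0.639)

Proportion CI:
p̂ = 171/289 = 0.59170
SE = √(p̂(1-p̂)/n) = √(0.59170 · 0.40830 / 289) = 0.02891

z* = 1.645
Margin = z* · SE = 1.645 · 0.02891 = 0.0476

CI: 0.59170 ± 0.0476 = (0.544, 0.639)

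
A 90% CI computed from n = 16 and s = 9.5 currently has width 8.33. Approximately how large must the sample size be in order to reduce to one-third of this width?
n ≈ 144

CI width ∝ 1/√n
To reduce width by factor 3, need √n to grow by 3 → need 3² = 9 times as many samples.

Current: n = 16, width = 8.33
New: n = 144, width ≈ 2.62

Width reduced by factor of 8.33/2.62 = 3.18.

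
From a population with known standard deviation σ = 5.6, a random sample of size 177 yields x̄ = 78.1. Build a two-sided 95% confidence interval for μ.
(77.27, 78.93)

z-interval (σ known):
z* = 1.960 for 95% confidence

Margin of error = z* · σ/√n = 1.960 · 5.6/√177 = 0.83

CI: (78.1 - 0.83, 78.1 + 0.83) = (77.27, 78.93)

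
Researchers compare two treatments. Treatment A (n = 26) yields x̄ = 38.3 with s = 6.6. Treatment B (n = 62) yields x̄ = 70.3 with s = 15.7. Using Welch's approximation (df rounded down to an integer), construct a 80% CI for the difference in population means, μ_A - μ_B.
(-35.07, -28.93)

Difference: x̄₁ - x̄₂ = -32.00
SE = √(s₁²/n₁ + s₂²/n₂) = √(6.6²/26 + 15.7²/62) = 2.3772
df = 85.99 → 85 (Welch–Satterthwaite, rounded down)
t* = 1.292

CI: -32.00 ± 1.292 · 2.3772 = -32.00 ± 3.07 = (-35.07, -28.93)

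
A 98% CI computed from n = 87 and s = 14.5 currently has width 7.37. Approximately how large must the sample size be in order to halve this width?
n ≈ 348

CI width ∝ 1/√n
To reduce width by factor 2, need √n to grow by 2 → need 2² = 4 times as many samples.

Current: n = 87, width = 7.37
New: n = 348, width ≈ 3.63

Width reduced by factor of 7.37/3.63 = 2.03.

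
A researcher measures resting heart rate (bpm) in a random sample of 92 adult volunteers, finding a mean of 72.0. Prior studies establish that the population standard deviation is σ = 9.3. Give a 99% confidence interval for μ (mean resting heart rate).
(69.50, 74.50)

z-interval (σ known):
z* = 2.576 for 99% confidence

Margin of error = z* · σ/√n = 2.576 · 9.3/√92 = 2.50

CI: (72.0 - 2.50, 72.0 + 2.50) = (69.50, 74.50)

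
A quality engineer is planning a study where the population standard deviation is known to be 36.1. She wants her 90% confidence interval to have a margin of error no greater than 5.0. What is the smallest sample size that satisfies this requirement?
n ≥ 142

For margin E ≤ 5.0:
n ≥ (z* · σ / E)²
n ≥ (1.645 · 36.1 / 5.0)²
n ≥ 141.06

Minimum n = 142 (rounding up)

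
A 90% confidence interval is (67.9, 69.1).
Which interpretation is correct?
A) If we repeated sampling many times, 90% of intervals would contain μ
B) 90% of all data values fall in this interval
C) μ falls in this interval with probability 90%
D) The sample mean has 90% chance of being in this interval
A

A) Correct — this is the frequentist long-run coverage interpretation.
B) Wrong — a CI is about the parameter μ, not individual data values.
C) Wrong — μ is fixed; the randomness lives in the interval, not in μ.
D) Wrong — x̄ is observed and sits in the interval by construction.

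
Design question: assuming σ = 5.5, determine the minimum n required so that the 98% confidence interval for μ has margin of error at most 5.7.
n ≥ 6

For margin E ≤ 5.7:
n ≥ (z* · σ / E)²
n ≥ (2.326 · 5.5 / 5.7)²
n ≥ 5.04

Minimum n = 6 (rounding up)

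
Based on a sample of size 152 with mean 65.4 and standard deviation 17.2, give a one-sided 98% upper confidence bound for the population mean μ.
μ ≤ 68.29

Upper bound (one-sided):
t* = 2.072 (one-sided for 98%)
Upper bound = x̄ + t* · s/√n = 65.4 + 2.072 · 17.2/√152 = 68.29

We are 98% confident that μ ≤ 68.29.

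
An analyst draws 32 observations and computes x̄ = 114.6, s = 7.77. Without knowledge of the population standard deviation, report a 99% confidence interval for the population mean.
(110.83, 118.37)

t-interval (σ unknown):
df = n - 1 = 31
t* = 2.744 for 99% confidence

Margin of error = t* · s/√n = 2.744 · 7.77/√32 = 3.77

CI: (110.83, 118.37)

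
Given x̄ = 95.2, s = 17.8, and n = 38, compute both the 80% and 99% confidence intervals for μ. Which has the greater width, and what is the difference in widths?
99% CI is wider by 8.14

df = 37
80% CI: t* = 1.305, (91.43, 98.97), width = 2 · t* · s/√n = 7.54
99% CI: t* = 2.715, (87.36, 103.04), width = 2 · t* · s/√n = 15.68

The 99% CI is wider by 15.68 - 7.54 = 8.14.
Higher confidence requires a wider interval.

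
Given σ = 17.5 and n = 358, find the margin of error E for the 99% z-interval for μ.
Margin of error = 2.38

Margin of error = z* · σ/√n
= 2.576 · 17.5/√358
= 2.576 · 17.5/18.9209
= 2.38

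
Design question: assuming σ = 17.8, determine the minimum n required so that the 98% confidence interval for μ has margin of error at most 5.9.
n ≥ 50

For margin E ≤ 5.9:
n ≥ (z* · σ / E)²
n ≥ (2.326 · 17.8 / 5.9)²
n ≥ 49.24

Minimum n = 50 (rounding up)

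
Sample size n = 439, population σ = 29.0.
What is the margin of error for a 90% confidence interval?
Margin of error = 2.28

Margin of error = z* · σ/√n
= 1.645 · 29.0/√439
= 1.645 · 29.0/20.9523
= 2.28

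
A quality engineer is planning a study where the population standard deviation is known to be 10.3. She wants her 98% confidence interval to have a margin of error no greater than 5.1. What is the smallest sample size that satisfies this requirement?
n ≥ 23

For margin E ≤ 5.1:
n ≥ (z* · σ / E)²
n ≥ (2.326 · 10.3 / 5.1)²
n ≥ 22.07

Minimum n = 23 (rounding up)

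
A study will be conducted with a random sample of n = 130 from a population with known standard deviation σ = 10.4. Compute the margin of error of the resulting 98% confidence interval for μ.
Margin of error = 2.12

Margin of error = z* · σ/√n
= 2.326 · 10.4/√130
= 2.326 · 10.4/11.4018
= 2.12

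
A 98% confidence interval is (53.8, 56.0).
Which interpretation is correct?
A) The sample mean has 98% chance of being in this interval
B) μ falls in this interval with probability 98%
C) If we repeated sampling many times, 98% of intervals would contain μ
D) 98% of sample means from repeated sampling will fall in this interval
C

A) Wrong — x̄ is observed and sits in the interval by construction.
B) Wrong — μ is fixed; the randomness lives in the interval, not in μ.
C) Correct — this is the frequentist long-run coverage interpretation.
D) Wrong — coverage applies to intervals containing μ, not to future x̄ values.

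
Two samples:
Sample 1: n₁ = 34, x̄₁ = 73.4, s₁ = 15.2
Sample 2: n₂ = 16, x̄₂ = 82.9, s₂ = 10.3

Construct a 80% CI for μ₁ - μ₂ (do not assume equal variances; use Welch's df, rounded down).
(-14.27, -4.73)

Difference: x̄₁ - x̄₂ = -9.50
SE = √(s₁²/n₁ + s₂²/n₂) = √(15.2²/34 + 10.3²/16) = 3.6641
df = 41.63 → 41 (Welch–Satterthwaite, rounded down)
t* = 1.303

CI: -9.50 ± 1.303 · 3.6641 = -9.50 ± 4.77 = (-14.27, -4.73)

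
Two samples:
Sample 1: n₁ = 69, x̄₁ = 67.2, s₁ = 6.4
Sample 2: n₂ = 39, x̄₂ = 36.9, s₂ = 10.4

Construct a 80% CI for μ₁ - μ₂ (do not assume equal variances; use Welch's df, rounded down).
(27.92, 32.68)

Difference: x̄₁ - x̄₂ = 30.30
SE = √(s₁²/n₁ + s₂²/n₂) = √(6.4²/69 + 10.4²/39) = 1.8349
df = 54.61 → 54 (Welch–Satterthwaite, rounded down)
t* = 1.297

CI: 30.30 ± 1.297 · 1.8349 = 30.30 ± 2.38 = (27.92, 32.68)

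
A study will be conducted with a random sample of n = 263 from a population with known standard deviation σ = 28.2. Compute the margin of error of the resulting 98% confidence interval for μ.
Margin of error = 4.04

Margin of error = z* · σ/√n
= 2.326 · 28.2/√263
= 2.326 · 28.2/16.2173
= 4.04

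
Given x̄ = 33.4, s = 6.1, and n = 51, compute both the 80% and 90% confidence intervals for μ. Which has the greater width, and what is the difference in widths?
90% CI is wider by 0.64

df = 50
80% CI: t* = 1.299, (32.29, 34.51), width = 2 · t* · s/√n = 2.22
90% CI: t* = 1.676, (31.97, 34.83), width = 2 · t* · s/√n = 2.86

The 90% CI is wider by 2.86 - 2.22 = 0.64.
Higher confidence requires a wider interval.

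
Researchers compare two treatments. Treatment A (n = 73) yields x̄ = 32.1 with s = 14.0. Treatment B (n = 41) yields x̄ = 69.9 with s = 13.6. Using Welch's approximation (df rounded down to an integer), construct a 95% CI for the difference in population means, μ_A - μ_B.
(-43.13, -32.47)

Difference: x̄₁ - x̄₂ = -37.80
SE = √(s₁²/n₁ + s₂²/n₂) = √(14.0²/73 + 13.6²/41) = 2.6826
df = 85.05 → 85 (Welch–Satterthwaite, rounded down)
t* = 1.988

CI: -37.80 ± 1.988 · 2.6826 = -37.80 ± 5.33 = (-43.13, -32.47)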